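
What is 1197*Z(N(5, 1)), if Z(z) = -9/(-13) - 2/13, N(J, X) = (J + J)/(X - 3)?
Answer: 8379/13 ≈ 644.54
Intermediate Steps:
N(J, X) = 2*J/(-3 + X) (N(J, X) = (2*J)/(-3 + X) = 2*J/(-3 + X))
Z(z) = 7/13 (Z(z) = -9*(-1/13) - 2*1/13 = 9/13 - 2/13 = 7/13)
1197*Z(N(5, 1)) = 1197*(7/13) = 8379/13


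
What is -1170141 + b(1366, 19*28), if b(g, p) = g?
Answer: -1168775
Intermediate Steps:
-1170141 + b(1366, 19*28) = -1170141 + 1366 = -1168775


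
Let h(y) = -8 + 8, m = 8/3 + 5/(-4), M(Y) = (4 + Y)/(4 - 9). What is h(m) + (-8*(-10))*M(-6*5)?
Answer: 416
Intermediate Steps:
M(Y) = -⅘ - Y/5 (M(Y) = (4 + Y)/(-5) = (4 + Y)*(-⅕) = -⅘ - Y/5)
m = 17/12 (m = 8*(⅓) + 5*(-¼) = 8/3 - 5/4 = 17/12 ≈ 1.4167)
h(y) = 0
h(m) + (-8*(-10))*M(-6*5) = 0 + (-8*(-10))*(-⅘ - (-6)*5/5) = 0 + 80*(-⅘ - ⅕*(-30)) = 0 + 80*(-⅘ + 6) = 0 + 80*(26/5) = 0 + 416 = 416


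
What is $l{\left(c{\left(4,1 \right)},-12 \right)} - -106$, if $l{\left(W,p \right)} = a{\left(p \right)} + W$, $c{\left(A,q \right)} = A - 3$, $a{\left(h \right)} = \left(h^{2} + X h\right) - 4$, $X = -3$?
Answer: $283$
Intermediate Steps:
$a{\left(h \right)} = -4 + h^{2} - 3 h$ ($a{\left(h \right)} = \left(h^{2} - 3 h\right) - 4 = -4 + h^{2} - 3 h$)
$c{\left(A,q \right)} = -3 + A$
$l{\left(W,p \right)} = -4 + W + p^{2} - 3 p$ ($l{\left(W,p \right)} = \left(-4 + p^{2} - 3 p\right) + W = -4 + W + p^{2} - 3 p$)
$l{\left(c{\left(4,1 \right)},-12 \right)} - -106 = \left(-4 + \left(-3 + 4\right) + \left(-12\right)^{2} - -36\right) - -106 = \left(-4 + 1 + 144 + 36\right) + 106 = 177 + 106 = 283$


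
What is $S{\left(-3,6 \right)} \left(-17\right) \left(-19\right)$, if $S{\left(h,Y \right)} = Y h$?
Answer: $-5814$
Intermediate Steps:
$S{\left(-3,6 \right)} \left(-17\right) \left(-19\right) = 6 \left(-3\right) \left(-17\right) \left(-19\right) = \left(-18\right) \left(-17\right) \left(-19\right) = 306 \left(-19\right) = -5814$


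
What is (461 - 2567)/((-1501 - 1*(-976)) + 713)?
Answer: -1053/94 ≈ -11.202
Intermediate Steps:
(461 - 2567)/((-1501 - 1*(-976)) + 713) = -2106/((-1501 + 976) + 713) = -2106/(-525 + 713) = -2106/188 = -2106*1/188 = -1053/94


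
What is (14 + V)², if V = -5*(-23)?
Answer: 16641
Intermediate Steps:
V = 115
(14 + V)² = (14 + 115)² = 129² = 16641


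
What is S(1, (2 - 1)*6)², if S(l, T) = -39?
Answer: 1521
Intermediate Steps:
S(1, (2 - 1)*6)² = (-39)² = 1521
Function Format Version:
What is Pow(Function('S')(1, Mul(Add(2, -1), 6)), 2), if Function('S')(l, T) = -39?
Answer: 1521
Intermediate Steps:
Pow(Function('S')(1, Mul(Add(2, -1), 6)), 2) = Pow(-39, 2) = 1521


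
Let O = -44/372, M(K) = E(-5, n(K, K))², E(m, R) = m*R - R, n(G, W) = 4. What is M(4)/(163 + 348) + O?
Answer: 47947/47523 ≈ 1.0089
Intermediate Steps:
E(m, R) = -R + R*m (E(m, R) = R*m - R = -R + R*m)
M(K) = 576 (M(K) = (4*(-1 - 5))² = (4*(-6))² = (-24)² = 576)
O = -11/93 (O = -44*1/372 = -11/93 ≈ -0.11828)
M(4)/(163 + 348) + O = 576/(163 + 348) - 11/93 = 576/511 - 11/93 = 47947/47523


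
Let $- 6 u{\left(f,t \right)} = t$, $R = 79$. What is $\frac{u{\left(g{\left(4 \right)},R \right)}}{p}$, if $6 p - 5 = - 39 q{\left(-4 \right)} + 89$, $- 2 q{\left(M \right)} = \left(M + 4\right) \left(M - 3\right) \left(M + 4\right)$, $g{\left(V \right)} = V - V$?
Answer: $- \frac{79}{94} \approx -0.84043$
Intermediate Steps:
$g{\left(V \right)} = 0$
$u{\left(f,t \right)} = - \frac{t}{6}$
$q{\left(M \right)} = - \frac{\left(4 + M\right)^{2} \left(-3 + M\right)}{2}$ ($q{\left(M \right)} = - \frac{\left(M + 4\right) \left(M - 3\right) \left(M + 4\right)}{2} = - \frac{\left(4 + M\right) \left(-3 + M\right) \left(4 + M\right)}{2} = - \frac{\left(-3 + M\right) \left(4 + M\right) \left(4 + M\right)}{2} = - \frac{\left(4 + M\right)^{2} \left(-3 + M\right)}{2}$)
$p = \frac{47}{3}$ ($p = \frac{5}{6} + \frac{- 39 \frac{\left(4 - 4\right)^{2} \left(3 - -4\right)}{2} + 89}{6} = \frac{5}{6} + \frac{- 39 \frac{0^{2} \left(3 + 4\right)}{2} + 89}{6} = \frac{5}{6} + \frac{- 39 \cdot \frac{1}{2} \cdot 0 \cdot 7 + 89}{6} = \frac{5}{6} + \frac{\left(-39\right) 0 + 89}{6} = \frac{5}{6} + \frac{0 + 89}{6} = \frac{5}{6} + \frac{1}{6} \cdot 89 = \frac{5}{6} + \frac{89}{6} = \frac{47}{3} \approx 15.667$)
$\frac{u{\left(g{\left(4 \right)},R \right)}}{p} = \frac{\left(- \frac{1}{6}\right) 79}{\frac{47}{3}} = \left(- \frac{79}{6}\right) \frac{3}{47} = - \frac{79}{94}$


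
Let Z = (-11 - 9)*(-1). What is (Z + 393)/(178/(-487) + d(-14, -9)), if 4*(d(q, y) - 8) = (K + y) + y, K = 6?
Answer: 201131/2257 ≈ 89.114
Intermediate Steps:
d(q, y) = 19/2 + y/2 (d(q, y) = 8 + ((6 + y) + y)/4 = 8 + (6 + 2*y)/4 = 8 + (3/2 + y/2) = 19/2 + y/2)
Z = 20 (Z = -20*(-1) = 20)
(Z + 393)/(178/(-487) + d(-14, -9)) = (20 + 393)/(178/(-487) + (19/2 + (1/2)*(-9))) = 413/(178*(-1/487) + (19/2 - 9/2)) = 413/(-178/487 + 5) = 413/(2257/487) = 413*(487/2257) = 201131/2257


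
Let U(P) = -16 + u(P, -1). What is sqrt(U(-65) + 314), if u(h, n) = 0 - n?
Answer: sqrt(299) ≈ 17.292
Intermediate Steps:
u(h, n) = -n
U(P) = -15 (U(P) = -16 - 1*(-1) = -16 + 1 = -15)
sqrt(U(-65) + 314) = sqrt(-15 + 314) = sqrt(299)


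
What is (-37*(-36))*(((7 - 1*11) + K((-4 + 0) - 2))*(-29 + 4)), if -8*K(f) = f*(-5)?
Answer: 258075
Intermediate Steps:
K(f) = 5*f/8 (K(f) = -f*(-5)/8 = -(-5)*f/8 = 5*f/8)
(-37*(-36))*(((7 - 1*11) + K((-4 + 0) - 2))*(-29 + 4)) = (-37*(-36))*(((7 - 1*11) + 5*((-4 + 0) - 2)/8)*(-29 + 4)) = 1332*(((7 - 11) + 5*(-4 - 2)/8)*(-25)) = 1332*((-4 + (5/8)*(-6))*(-25)) = 1332*((-4 - 15/4)*(-25)) = 1332*(-31/4*(-25)) = 1332*(775/4) = 258075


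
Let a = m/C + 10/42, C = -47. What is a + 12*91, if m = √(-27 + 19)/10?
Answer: 22937/21 - I*√2/235 ≈ 1092.2 - 0.0060179*I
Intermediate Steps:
m = I*√2/5 (m = √(-8)*(⅒) = (2*I*√2)*(⅒) = I*√2/5 ≈ 0.28284*I)
a = 5/21 - I*√2/235 (a = (I*√2/5)/(-47) + 10/42 = (I*√2/5)*(-1/47) + 10*(1/42) = -I*√2/235 + 5/21 = 5/21 - I*√2/235 ≈ 0.2381 - 0.0060179*I)
a + 12*91 = (5/21 - I*√2/235) + 12*91 = (5/21 - I*√2/235) + 1092 = 22937/21 - I*√2/235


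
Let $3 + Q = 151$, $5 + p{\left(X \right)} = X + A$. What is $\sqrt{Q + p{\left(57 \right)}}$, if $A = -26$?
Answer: $\sqrt{174} \approx 13.191$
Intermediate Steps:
$p{\left(X \right)} = -31 + X$ ($p{\left(X \right)} = -5 + \left(X - 26\right) = -5 + \left(-26 + X\right) = -31 + X$)
$Q = 148$ ($Q = -3 + 151 = 148$)
$\sqrt{Q + p{\left(57 \right)}} = \sqrt{148 + \left(-31 + 57\right)} = \sqrt{148 + 26} = \sqrt{174}$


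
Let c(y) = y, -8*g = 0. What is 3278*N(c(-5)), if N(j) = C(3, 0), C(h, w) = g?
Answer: 0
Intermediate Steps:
g = 0 (g = -⅛*0 = 0)
C(h, w) = 0
N(j) = 0
3278*N(c(-5)) = 3278*0 = 0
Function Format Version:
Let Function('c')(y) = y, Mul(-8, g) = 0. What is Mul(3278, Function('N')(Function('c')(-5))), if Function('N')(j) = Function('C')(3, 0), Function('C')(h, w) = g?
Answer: 0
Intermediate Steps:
g = 0 (g = Mul(Rational(-1, 8), 0) = 0)
Function('C')(h, w) = 0
Function('N')(j) = 0
Mul(3278, Function('N')(Function('c')(-5))) = Mul(3278, 0) = 0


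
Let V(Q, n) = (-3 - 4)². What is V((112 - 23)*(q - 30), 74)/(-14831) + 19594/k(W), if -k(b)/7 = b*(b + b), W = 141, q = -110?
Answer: -152118490/2063985777 ≈ -0.073701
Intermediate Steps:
V(Q, n) = 49 (V(Q, n) = (-7)² = 49)
k(b) = -14*b² (k(b) = -7*b*(b + b) = -7*b*2*b = -14*b²)
V((112 - 23)*(q - 30), 74)/(-14831) + 19594/k(W) = 49/(-14831) + 19594/((-14*141²)) = 49*(-1/14831) + 19594/((-14*19881)) = -49/14831 + 19594/(-278334) = -49/14831 + 19594*(-1/278334) = -49/14831 - 9797/139167 = -152118490/2063985777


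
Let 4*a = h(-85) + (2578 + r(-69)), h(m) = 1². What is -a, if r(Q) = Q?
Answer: -1255/2 ≈ -627.50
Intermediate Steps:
h(m) = 1
a = 1255/2 (a = (1 + (2578 - 69))/4 = (1 + 2509)/4 = (¼)*2510 = 1255/2 ≈ 627.50)
-a = -1*1255/2 = -1255/2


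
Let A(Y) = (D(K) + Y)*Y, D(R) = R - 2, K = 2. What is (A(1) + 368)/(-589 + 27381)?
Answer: 369/26792 ≈ 0.013773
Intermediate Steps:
D(R) = -2 + R
A(Y) = Y**2 (A(Y) = ((-2 + 2) + Y)*Y = (0 + Y)*Y = Y*Y = Y**2)
(A(1) + 368)/(-589 + 27381) = (1**2 + 368)/(-589 + 27381) = (1 + 368)/26792 = 369*(1/26792) = 369/26792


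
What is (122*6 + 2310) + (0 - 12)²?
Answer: 3186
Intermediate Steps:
(122*6 + 2310) + (0 - 12)² = (732 + 2310) + (-12)² = 3042 + 144 = 3186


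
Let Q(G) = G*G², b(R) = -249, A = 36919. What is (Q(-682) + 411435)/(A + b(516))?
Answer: -316803133/36670 ≈ -8639.3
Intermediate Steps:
Q(G) = G³
(Q(-682) + 411435)/(A + b(516)) = ((-682)³ + 411435)/(36919 - 249) = (-317214568 + 411435)/36670 = -316803133*1/36670 = -316803133/36670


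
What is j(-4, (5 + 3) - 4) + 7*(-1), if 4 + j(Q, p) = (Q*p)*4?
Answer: -75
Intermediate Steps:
j(Q, p) = -4 + 4*Q*p (j(Q, p) = -4 + (Q*p)*4 = -4 + 4*Q*p)
j(-4, (5 + 3) - 4) + 7*(-1) = (-4 + 4*(-4)*((5 + 3) - 4)) + 7*(-1) = (-4 + 4*(-4)*(8 - 4)) - 7 = (-4 + 4*(-4)*4) - 7 = (-4 - 64) - 7 = -68 - 7 = -75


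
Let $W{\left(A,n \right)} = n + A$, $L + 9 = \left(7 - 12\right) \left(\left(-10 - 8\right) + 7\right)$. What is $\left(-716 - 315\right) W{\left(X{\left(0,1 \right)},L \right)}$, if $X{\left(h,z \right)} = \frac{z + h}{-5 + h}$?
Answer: $- \frac{236099}{5} \approx -47220.0$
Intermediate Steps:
$L = 46$ ($L = -9 + \left(7 - 12\right) \left(\left(-10 - 8\right) + 7\right) = -9 - 5 \left(-18 + 7\right) = -9 - -55 = -9 + 55 = 46$)
$X{\left(h,z \right)} = \frac{h + z}{-5 + h}$
$W{\left(A,n \right)} = A + n$
$\left(-716 - 315\right) W{\left(X{\left(0,1 \right)},L \right)} = \left(-716 - 315\right) \left(\frac{0 + 1}{-5 + 0} + 46\right) = - 1031 \left(\frac{1}{-5} \cdot 1 + 46\right) = - 1031 \left(\left(- \frac{1}{5}\right) 1 + 46\right) = - 1031 \left(- \frac{1}{5} + 46\right) = \left(-1031\right) \frac{229}{5} = - \frac{236099}{5}$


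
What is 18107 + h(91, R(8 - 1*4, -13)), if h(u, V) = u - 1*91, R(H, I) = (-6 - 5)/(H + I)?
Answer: 18107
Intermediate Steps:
R(H, I) = -11/(H + I)
h(u, V) = -91 + u (h(u, V) = u - 91 = -91 + u)
18107 + h(91, R(8 - 1*4, -13)) = 18107 + (-91 + 91) = 18107 + 0 = 18107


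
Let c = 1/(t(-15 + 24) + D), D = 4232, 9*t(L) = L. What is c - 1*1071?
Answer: -4533542/4233 ≈ -1071.0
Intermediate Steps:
t(L) = L/9
c = 1/4233 (c = 1/((-15 + 24)/9 + 4232) = 1/((⅑)*9 + 4232) = 1/(1 + 4232) = 1/4233 ≈ 0.00023624)
c - 1*1071 = 1/4233 - 1*1071 = 1/4233 - 1071 = -4533542/4233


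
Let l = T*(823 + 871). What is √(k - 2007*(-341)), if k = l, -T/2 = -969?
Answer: √3967359 ≈ 1991.8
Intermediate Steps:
T = 1938 (T = -2*(-969) = 1938)
l = 3282972 (l = 1938*(823 + 871) = 1938*1694 = 3282972)
k = 3282972
√(k - 2007*(-341)) = √(3282972 - 2007*(-341)) = √(3282972 + 684387) = √3967359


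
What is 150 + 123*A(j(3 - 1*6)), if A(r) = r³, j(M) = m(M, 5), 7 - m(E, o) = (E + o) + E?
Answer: 63126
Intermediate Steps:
m(E, o) = 7 - o - 2*E (m(E, o) = 7 - ((E + o) + E) = 7 - (o + 2*E) = 7 + (-o - 2*E) = 7 - o - 2*E)
j(M) = 2 - 2*M (j(M) = 7 - 1*5 - 2*M = 7 - 5 - 2*M = 2 - 2*M)
150 + 123*A(j(3 - 1*6)) = 150 + 123*(2 - 2*(3 - 1*6))³ = 150 + 123*(2 - 2*(3 - 6))³ = 150 + 123*(2 - 2*(-3))³ = 150 + 123*(2 + 6)³ = 150 + 123*8³ = 150 + 123*512 = 150 + 62976 = 63126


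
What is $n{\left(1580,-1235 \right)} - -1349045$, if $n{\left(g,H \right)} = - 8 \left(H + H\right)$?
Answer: $1368805$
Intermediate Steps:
$n{\left(g,H \right)} = - 16 H$ ($n{\left(g,H \right)} = - 8 \cdot 2 H = - 16 H$)
$n{\left(1580,-1235 \right)} - -1349045 = \left(-16\right) \left(-1235\right) - -1349045 = 19760 + 1349045 = 1368805$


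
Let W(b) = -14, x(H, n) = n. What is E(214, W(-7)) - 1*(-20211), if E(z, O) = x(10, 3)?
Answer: 20214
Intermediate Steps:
E(z, O) = 3
E(214, W(-7)) - 1*(-20211) = 3 - 1*(-20211) = 3 + 20211 = 20214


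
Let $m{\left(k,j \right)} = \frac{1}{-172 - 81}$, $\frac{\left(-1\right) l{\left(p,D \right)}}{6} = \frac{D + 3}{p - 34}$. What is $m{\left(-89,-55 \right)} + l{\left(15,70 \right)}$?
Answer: $\frac{110795}{4807} \approx 23.049$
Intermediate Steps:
$l{\left(p,D \right)} = - \frac{6 \left(3 + D\right)}{-34 + p}$ ($l{\left(p,D \right)} = - 6 \frac{D + 3}{p - 34} = - 6 \frac{3 + D}{-34 + p} = - \frac{6 \left(3 + D\right)}{-34 + p}$)
$m{\left(k,j \right)} = - \frac{1}{253}$ ($m{\left(k,j \right)} = \frac{1}{-253} = - \frac{1}{253}$)
$m{\left(-89,-55 \right)} + l{\left(15,70 \right)} = - \frac{1}{253} + \frac{6 \left(-3 - 70\right)}{-34 + 15} = - \frac{1}{253} + \frac{6 \left(-3 - 70\right)}{-19} = - \frac{1}{253} + 6 \left(- \frac{1}{19}\right) \left(-73\right) = - \frac{1}{253} + \frac{438}{19} = \frac{110795}{4807}$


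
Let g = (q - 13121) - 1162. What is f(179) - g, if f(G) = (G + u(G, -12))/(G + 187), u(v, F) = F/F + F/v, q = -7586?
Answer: 3914639/179 ≈ 21870.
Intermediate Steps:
u(v, F) = 1 + F/v
f(G) = (G + (-12 + G)/G)/(187 + G) (f(G) = (G + (-12 + G)/G)/(G + 187) = (G + (-12 + G)/G)/(187 + G))
g = -21869 (g = (-7586 - 13121) - 1162 = -20707 - 1162 = -21869)
f(179) - g = (-12 + 179 + 179**2)/(179*(187 + 179)) - 1*(-21869) = (1/179)*(-12 + 179 + 32041)/366 + 21869 = (1/179)*(1/366)*32208 + 21869 = 88/179 + 21869 = 3914639/179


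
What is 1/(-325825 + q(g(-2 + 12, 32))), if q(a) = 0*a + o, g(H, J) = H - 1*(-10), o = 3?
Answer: -1/325822 ≈ -3.0692e-6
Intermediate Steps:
g(H, J) = 10 + H (g(H, J) = H + 10 = 10 + H)
q(a) = 3 (q(a) = 0*a + 3 = 0 + 3 = 3)
1/(-325825 + q(g(-2 + 12, 32))) = 1/(-325825 + 3) = 1/(-325822) = -1/325822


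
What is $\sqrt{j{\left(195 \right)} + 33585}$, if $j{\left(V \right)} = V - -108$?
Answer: $4 \sqrt{2118} \approx 184.09$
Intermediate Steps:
$j{\left(V \right)} = 108 + V$ ($j{\left(V \right)} = V + 108 = 108 + V$)
$\sqrt{j{\left(195 \right)} + 33585} = \sqrt{\left(108 + 195\right) + 33585} = \sqrt{303 + 33585} = \sqrt{33888} = 4 \sqrt{2118}$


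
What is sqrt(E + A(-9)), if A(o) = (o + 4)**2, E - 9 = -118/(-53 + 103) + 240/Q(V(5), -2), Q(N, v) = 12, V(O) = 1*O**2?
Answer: sqrt(1291)/5 ≈ 7.1861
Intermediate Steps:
V(O) = O**2
E = 666/25 (E = 9 + (-118/(-53 + 103) + 240/12) = 9 + (-118/50 + 240*(1/12)) = 9 + (-118*1/50 + 20) = 9 + (-59/25 + 20) = 9 + 441/25 = 666/25 ≈ 26.640)
A(o) = (4 + o)**2
sqrt(E + A(-9)) = sqrt(666/25 + (4 - 9)**2) = sqrt(666/25 + (-5)**2) = sqrt(666/25 + 25) = sqrt(1291/25) = sqrt(1291)/5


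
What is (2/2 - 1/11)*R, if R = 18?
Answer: 180/11 ≈ 16.364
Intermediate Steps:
(2/2 - 1/11)*R = (2/2 - 1/11)*18 = (2*(½) - 1*1/11)*18 = (1 - 1/11)*18 = (10/11)*18 = 180/11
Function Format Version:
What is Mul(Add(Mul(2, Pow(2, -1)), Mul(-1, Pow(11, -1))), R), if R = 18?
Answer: Rational(180, 11) ≈ 16.364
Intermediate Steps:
Mul(Add(Mul(2, Pow(2, -1)), Mul(-1, Pow(11, -1))), R) = Mul(Add(Mul(2, Pow(2, -1)), Mul(-1, Pow(11, -1))), 18) = Mul(Add(Mul(2, Rational(1, 2)), Mul(-1, Rational(1, 11))), 18) = Mul(Add(1, Rational(-1, 11)), 18) = Mul(Rational(10, 11), 18) = Rational(180, 11)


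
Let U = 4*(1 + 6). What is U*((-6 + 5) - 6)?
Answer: -196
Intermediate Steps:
U = 28 (U = 4*7 = 28)
U*((-6 + 5) - 6) = 28*((-6 + 5) - 6) = 28*(-1 - 6) = 28*(-7) = -196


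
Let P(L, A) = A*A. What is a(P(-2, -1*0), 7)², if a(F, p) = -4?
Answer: 16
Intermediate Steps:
P(L, A) = A²
a(P(-2, -1*0), 7)² = (-4)² = 16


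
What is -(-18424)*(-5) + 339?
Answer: -91781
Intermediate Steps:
-(-18424)*(-5) + 339 = -376*245 + 339 = -92120 + 339 = -91781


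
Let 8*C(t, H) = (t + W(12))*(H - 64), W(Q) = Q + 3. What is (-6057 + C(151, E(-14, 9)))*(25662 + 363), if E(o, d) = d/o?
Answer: -10782339675/56 ≈ -1.9254e+8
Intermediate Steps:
W(Q) = 3 + Q
C(t, H) = (-64 + H)*(15 + t)/8 (C(t, H) = ((t + (3 + 12))*(H - 64))/8 = ((t + 15)*(-64 + H))/8 = ((15 + t)*(-64 + H))/8 = ((-64 + H)*(15 + t))/8 = (-64 + H)*(15 + t)/8)
(-6057 + C(151, E(-14, 9)))*(25662 + 363) = (-6057 + (-120 - 8*151 + 15*(9/(-14))/8 + (⅛)*(9/(-14))*151))*(25662 + 363) = (-6057 + (-120 - 1208 + 15*(9*(-1/14))/8 + (⅛)*(9*(-1/14))*151))*26025 = (-6057 + (-120 - 1208 + (15/8)*(-9/14) + (⅛)*(-9/14)*151))*26025 = (-6057 + (-120 - 1208 - 135/112 - 1359/112))*26025 = (-6057 - 75115/56)*26025 = -414307/56*26025 = -10782339675/56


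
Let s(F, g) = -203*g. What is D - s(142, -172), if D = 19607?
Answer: -15309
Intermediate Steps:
D - s(142, -172) = 19607 - (-203)*(-172) = 19607 - 1*34916 = 19607 - 34916 = -15309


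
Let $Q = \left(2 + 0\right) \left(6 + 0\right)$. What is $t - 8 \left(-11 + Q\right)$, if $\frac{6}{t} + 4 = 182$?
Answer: $- \frac{709}{89} \approx -7.9663$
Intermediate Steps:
$t = \frac{3}{89}$ ($t = \frac{6}{-4 + 182} = \frac{6}{178} = 6 \cdot \frac{1}{178} = \frac{3}{89} \approx 0.033708$)
$Q = 12$ ($Q = 2 \cdot 6 = 12$)
$t - 8 \left(-11 + Q\right) = \frac{3}{89} - 8 \left(-11 + 12\right) = \frac{3}{89} - 8 = - \frac{709}{89}$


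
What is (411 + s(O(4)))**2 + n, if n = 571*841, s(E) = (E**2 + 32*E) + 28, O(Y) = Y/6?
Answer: 56094700/81 ≈ 6.9253e+5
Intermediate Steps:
O(Y) = Y/6 (O(Y) = Y*(1/6) = Y/6)
s(E) = 28 + E**2 + 32*E
n = 480211
(411 + s(O(4)))**2 + n = (411 + (28 + ((1/6)*4)**2 + 32*((1/6)*4)))**2 + 480211 = (411 + (28 + (2/3)**2 + 32*(2/3)))**2 + 480211 = (411 + (28 + 4/9 + 64/3))**2 + 480211 = (411 + 448/9)**2 + 480211 = (4147/9)**2 + 480211 = 17197609/81 + 480211 = 56094700/81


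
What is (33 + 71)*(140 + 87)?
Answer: 23608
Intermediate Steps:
(33 + 71)*(140 + 87) = 104*227 = 23608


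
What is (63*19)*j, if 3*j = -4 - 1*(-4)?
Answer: 0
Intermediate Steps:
j = 0 (j = (-4 - 1*(-4))/3 = (-4 + 4)/3 = (1/3)*0 = 0)
(63*19)*j = (63*19)*0 = 1197*0 = 0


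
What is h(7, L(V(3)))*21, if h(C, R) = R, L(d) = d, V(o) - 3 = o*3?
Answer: 252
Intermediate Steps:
V(o) = 3 + 3*o (V(o) = 3 + o*3 = 3 + 3*o)
h(7, L(V(3)))*21 = (3 + 3*3)*21 = (3 + 9)*21 = 12*21 = 252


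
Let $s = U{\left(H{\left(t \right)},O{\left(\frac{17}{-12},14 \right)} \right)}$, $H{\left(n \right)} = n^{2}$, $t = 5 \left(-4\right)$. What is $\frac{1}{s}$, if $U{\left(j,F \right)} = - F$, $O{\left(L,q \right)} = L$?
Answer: $\frac{12}{17} \approx 0.70588$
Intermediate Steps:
$t = -20$
$s = \frac{17}{12}$ ($s = - \frac{17}{-12} = - \frac{17 \left(-1\right)}{12} = \left(-1\right) \left(- \frac{17}{12}\right) = \frac{17}{12} \approx 1.4167$)
$\frac{1}{s} = \frac{1}{\frac{17}{12}} = \frac{12}{17}$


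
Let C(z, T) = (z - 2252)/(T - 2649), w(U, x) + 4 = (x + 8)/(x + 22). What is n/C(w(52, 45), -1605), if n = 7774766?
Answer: 2215948255788/151099 ≈ 1.4666e+7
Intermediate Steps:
w(U, x) = -4 + (8 + x)/(22 + x) (w(U, x) = -4 + (x + 8)/(x + 22) = -4 + (8 + x)/(22 + x))
C(z, T) = (-2252 + z)/(-2649 + T)
n/C(w(52, 45), -1605) = 7774766/(((-2252 + (-80 - 3*45)/(22 + 45))/(-2649 - 1605))) = 7774766/(((-2252 + (-80 - 135)/67)/(-4254))) = 7774766/((-(-2252 + (1/67)*(-215))/4254)) = 7774766/((-(-2252 - 215/67)/4254)) = 7774766/((-1/4254*(-151099/67))) = 7774766/(151099/285018) = 7774766*(285018/151099) = 2215948255788/151099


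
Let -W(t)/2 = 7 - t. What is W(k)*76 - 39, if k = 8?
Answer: 113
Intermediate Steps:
W(t) = -14 + 2*t (W(t) = -2*(7 - t) = -14 + 2*t)
W(k)*76 - 39 = (-14 + 2*8)*76 - 39 = (-14 + 16)*76 - 39 = 2*76 - 39 = 152 - 39 = 113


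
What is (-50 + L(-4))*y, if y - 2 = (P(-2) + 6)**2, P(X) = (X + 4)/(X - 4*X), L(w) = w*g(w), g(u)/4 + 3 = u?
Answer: 23498/9 ≈ 2610.9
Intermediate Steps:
g(u) = -12 + 4*u
L(w) = w*(-12 + 4*w)
P(X) = -(4 + X)/(3*X) (P(X) = (4 + X)/((-3*X)) = (4 + X)*(-1/(3*X)) = -(4 + X)/(3*X))
y = 379/9 (y = 2 + ((1/3)*(-4 - 1*(-2))/(-2) + 6)**2 = 2 + ((1/3)*(-1/2)*(-4 + 2) + 6)**2 = 2 + ((1/3)*(-1/2)*(-2) + 6)**2 = 2 + (1/3 + 6)**2 = 2 + (19/3)**2 = 2 + 361/9 = 379/9 ≈ 42.111)
(-50 + L(-4))*y = (-50 + 4*(-4)*(-3 - 4))*(379/9) = (-50 + 4*(-4)*(-7))*(379/9) = (-50 + 112)*(379/9) = 62*(379/9) = 23498/9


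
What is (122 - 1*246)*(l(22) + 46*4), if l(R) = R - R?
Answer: -22816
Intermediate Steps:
l(R) = 0
(122 - 1*246)*(l(22) + 46*4) = (122 - 1*246)*(0 + 46*4) = (122 - 246)*(0 + 184) = -124*184 = -22816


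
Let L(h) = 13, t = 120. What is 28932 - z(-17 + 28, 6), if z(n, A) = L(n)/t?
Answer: 3471827/120 ≈ 28932.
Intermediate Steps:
z(n, A) = 13/120
28932 - z(-17 + 28, 6) = 28932 - 1*13/120 = 28932 - 13/120 = 3471827/120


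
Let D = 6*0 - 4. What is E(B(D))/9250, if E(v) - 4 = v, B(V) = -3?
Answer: 1/9250 ≈ 0.00010811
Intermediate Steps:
D = -4 (D = 0 - 4 = -4)
E(v) = 4 + v
E(B(D))/9250 = (4 - 3)/9250 = 1*(1/9250) = 1/9250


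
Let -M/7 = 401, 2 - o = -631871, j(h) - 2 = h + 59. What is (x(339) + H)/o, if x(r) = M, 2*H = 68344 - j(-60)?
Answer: 62729/1263746 ≈ 0.049637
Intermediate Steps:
j(h) = 61 + h (j(h) = 2 + (h + 59) = 2 + (59 + h) = 61 + h)
o = 631873 (o = 2 - 1*(-631871) = 2 + 631871 = 631873)
H = 68343/2 (H = (68344 - (61 - 60))/2 = (68344 - 1*1)/2 = (68344 - 1)/2 = (½)*68343 = 68343/2 ≈ 34172.)
M = -2807 (M = -7*401 = -2807)
x(r) = -2807
(x(339) + H)/o = (-2807 + 68343/2)/631873 = (62729/2)*(1/631873) = 62729/1263746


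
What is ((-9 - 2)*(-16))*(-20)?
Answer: -3520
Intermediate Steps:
((-9 - 2)*(-16))*(-20) = -11*(-16)*(-20) = 176*(-20) = -3520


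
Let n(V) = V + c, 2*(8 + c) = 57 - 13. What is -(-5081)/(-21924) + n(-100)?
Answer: -1890545/21924 ≈ -86.232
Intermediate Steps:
c = 14 (c = -8 + (57 - 13)/2 = -8 + (½)*44 = -8 + 22 = 14)
n(V) = 14 + V (n(V) = V + 14 = 14 + V)
-(-5081)/(-21924) + n(-100) = -(-5081)/(-21924) + (14 - 100) = -(-5081)*(-1)/21924 - 86 = -1*5081/21924 - 86 = -5081/21924 - 86 = -1890545/21924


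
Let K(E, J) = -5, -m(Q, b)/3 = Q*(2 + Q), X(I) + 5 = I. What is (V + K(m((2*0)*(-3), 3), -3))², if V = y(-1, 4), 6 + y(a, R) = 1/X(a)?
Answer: 4489/36 ≈ 124.69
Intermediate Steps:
X(I) = -5 + I
m(Q, b) = -3*Q*(2 + Q)
y(a, R) = -6 + 1/(-5 + a)
V = -37/6 (V = (31 - 6*(-1))/(-5 - 1) = (31 + 6)/(-6) = -⅙*37 = -37/6 ≈ -6.1667)
(V + K(m((2*0)*(-3), 3), -3))² = (-37/6 - 5)² = (-67/6)² = 4489/36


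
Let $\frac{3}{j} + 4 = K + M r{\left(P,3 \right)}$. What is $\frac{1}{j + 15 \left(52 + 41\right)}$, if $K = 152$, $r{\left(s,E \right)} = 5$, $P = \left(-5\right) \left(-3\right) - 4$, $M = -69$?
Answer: $\frac{197}{274812} \approx 0.00071685$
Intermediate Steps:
$P = 11$ ($P = 15 - 4 = 11$)
$j = - \frac{3}{197}$ ($j = \frac{3}{-4 + \left(152 - 345\right)} = \frac{3}{-4 - 193} = \frac{3}{-197} = 3 \left(- \frac{1}{197}\right) = - \frac{3}{197} \approx -0.015228$)
$\frac{1}{j + 15 \left(52 + 41\right)} = \frac{1}{- \frac{3}{197} + 15 \left(52 + 41\right)} = \frac{1}{- \frac{3}{197} + 15 \cdot 93} = \frac{1}{- \frac{3}{197} + 1395} = \frac{1}{\frac{274812}{197}} = \frac{197}{274812}$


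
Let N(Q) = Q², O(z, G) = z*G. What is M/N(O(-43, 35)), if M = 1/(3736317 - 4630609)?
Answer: -1/2025593737300 ≈ -4.9368e-13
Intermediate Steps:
O(z, G) = G*z
M = -1/894292 (M = 1/(-894292) = -1/894292 ≈ -1.1182e-6)
M/N(O(-43, 35)) = -1/(894292*((35*(-43))²)) = -1/(894292*((-1505)²)) = -1/894292/2265025 = -1/894292*1/2265025 = -1/2025593737300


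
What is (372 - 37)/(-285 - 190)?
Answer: -67/95 ≈ -0.70526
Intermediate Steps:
(372 - 37)/(-285 - 190) = 335/(-475) = 335*(-1/475) = -67/95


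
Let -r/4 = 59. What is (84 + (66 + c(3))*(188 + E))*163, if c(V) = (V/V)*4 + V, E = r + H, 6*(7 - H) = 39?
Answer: -1103021/2 ≈ -5.5151e+5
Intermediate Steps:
H = 1/2 (H = 7 - 1/6*39 = 7 - 13/2 = 1/2 ≈ 0.50000)
r = -236 (r = -4*59 = -236)
E = -471/2 (E = -236 + 1/2 = -471/2 ≈ -235.50)
c(V) = 4 + V (c(V) = 1*4 + V = 4 + V)
(84 + (66 + c(3))*(188 + E))*163 = (84 + (66 + (4 + 3))*(188 - 471/2))*163 = (84 + (66 + 7)*(-95/2))*163 = (84 + 73*(-95/2))*163 = (84 - 6935/2)*163 = -6767/2*163 = -1103021/2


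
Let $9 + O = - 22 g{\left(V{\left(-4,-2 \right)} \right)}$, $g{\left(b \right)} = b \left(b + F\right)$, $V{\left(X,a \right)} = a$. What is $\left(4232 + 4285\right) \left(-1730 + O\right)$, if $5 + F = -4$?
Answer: $-18933291$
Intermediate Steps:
$F = -9$ ($F = -5 - 4 = -9$)
$g{\left(b \right)} = b \left(-9 + b\right)$ ($g{\left(b \right)} = b \left(b - 9\right) = b \left(-9 + b\right)$)
$O = -493$ ($O = -9 - 22 \left(- 2 \left(-9 - 2\right)\right) = -9 - 22 \left(\left(-2\right) \left(-11\right)\right) = -9 - 484 = -493$)
$\left(4232 + 4285\right) \left(-1730 + O\right) = \left(4232 + 4285\right) \left(-1730 - 493\right) = 8517 \left(-2223\right) = -18933291$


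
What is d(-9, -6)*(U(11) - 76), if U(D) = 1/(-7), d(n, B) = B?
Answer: 3198/7 ≈ 456.86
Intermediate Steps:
U(D) = -⅐
d(-9, -6)*(U(11) - 76) = -6*(-⅐ - 76) = -6*(-533/7) = 3198/7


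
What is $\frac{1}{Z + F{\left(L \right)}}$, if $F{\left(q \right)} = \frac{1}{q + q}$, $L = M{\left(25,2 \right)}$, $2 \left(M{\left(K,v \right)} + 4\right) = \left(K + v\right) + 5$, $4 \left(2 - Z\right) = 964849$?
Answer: $- \frac{24}{5789045} \approx -4.1458 \cdot 10^{-6}$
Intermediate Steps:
$Z = - \frac{964841}{4}$ ($Z = 2 - \frac{964849}{4} = - \frac{964841}{4} \approx -2.4121 \cdot 10^{5}$)
$M{\left(K,v \right)} = - \frac{3}{2} + \frac{K}{2} + \frac{v}{2}$ ($M{\left(K,v \right)} = -4 + \frac{\left(K + v\right) + 5}{2} = -4 + \frac{5 + K + v}{2} = -4 + \left(\frac{5}{2} + \frac{K}{2} + \frac{v}{2}\right) = - \frac{3}{2} + \frac{K}{2} + \frac{v}{2}$)
$L = 12$ ($L = - \frac{3}{2} + \frac{1}{2} \cdot 25 + \frac{1}{2} \cdot 2 = - \frac{3}{2} + \frac{25}{2} + 1 = 12$)
$F{\left(q \right)} = \frac{1}{2 q}$
$\frac{1}{Z + F{\left(L \right)}} = \frac{1}{- \frac{964841}{4} + \frac{1}{2 \cdot 12}} = \frac{1}{- \frac{964841}{4} + \frac{1}{2} \cdot \frac{1}{12}} = \frac{1}{- \frac{964841}{4} + \frac{1}{24}} = \frac{1}{- \frac{5789045}{24}} = - \frac{24}{5789045}$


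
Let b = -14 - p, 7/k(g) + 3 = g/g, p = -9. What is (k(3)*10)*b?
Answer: 175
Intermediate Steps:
k(g) = -7/2 (k(g) = 7/(-3 + g/g) = 7/(-3 + 1) = 7/(-2) = 7*(-1/2) = -7/2)
b = -5 (b = -14 - 1*(-9) = -14 + 9 = -5)
(k(3)*10)*b = -7/2*10*(-5) = -35*(-5) = 175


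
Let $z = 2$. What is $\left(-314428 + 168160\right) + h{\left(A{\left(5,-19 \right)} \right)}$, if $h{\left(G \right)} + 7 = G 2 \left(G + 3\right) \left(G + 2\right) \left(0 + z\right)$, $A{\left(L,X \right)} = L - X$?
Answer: $-78883$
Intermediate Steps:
$h{\left(G \right)} = -7 + 4 G \left(2 + G\right) \left(3 + G\right)$ ($h{\left(G \right)} = -7 + G 2 \left(G + 3\right) \left(G + 2\right) \left(0 + 2\right) = -7 + 2 G \left(3 + G\right) \left(2 + G\right) 2 = -7 + 2 G \left(2 + G\right) \left(3 + G\right) 2 = -7 + 4 G \left(2 + G\right) \left(3 + G\right)$)
$\left(-314428 + 168160\right) + h{\left(A{\left(5,-19 \right)} \right)} = \left(-314428 + 168160\right) + \left(-7 + 4 \left(5 - -19\right)^{3} + 20 \left(5 - -19\right)^{2} + 24 \left(5 - -19\right)\right) = -146268 + \left(-7 + 4 \left(5 + 19\right)^{3} + 20 \left(5 + 19\right)^{2} + 24 \left(5 + 19\right)\right) = -146268 + \left(-7 + 4 \cdot 24^{3} + 20 \cdot 24^{2} + 24 \cdot 24\right) = -146268 + \left(-7 + 4 \cdot 13824 + 20 \cdot 576 + 576\right) = -146268 + \left(-7 + 55296 + 11520 + 576\right) = -146268 + 67385 = -78883$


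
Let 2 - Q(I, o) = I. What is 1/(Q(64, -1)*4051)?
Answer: -1/251162 ≈ -3.9815e-6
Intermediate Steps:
Q(I, o) = 2 - I
1/(Q(64, -1)*4051) = 1/((2 - 1*64)*4051) = (1/4051)/(2 - 64) = (1/4051)/(-62) = -1/62*1/4051 = -1/251162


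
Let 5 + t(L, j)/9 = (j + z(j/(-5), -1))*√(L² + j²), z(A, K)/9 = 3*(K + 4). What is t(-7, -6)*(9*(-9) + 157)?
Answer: -3420 + 51300*√85 ≈ 4.6954e+5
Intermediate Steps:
z(A, K) = 108 + 27*K (z(A, K) = 9*(3*(K + 4)) = 9*(3*(4 + K)) = 9*(12 + 3*K) = 108 + 27*K)
t(L, j) = -45 + 9*√(L² + j²)*(81 + j) (t(L, j) = -45 + 9*((j + (108 + 27*(-1)))*√(L² + j²)) = -45 + 9*((j + (108 - 27))*√(L² + j²)) = -45 + 9*((j + 81)*√(L² + j²)) = -45 + 9*((81 + j)*√(L² + j²)) = -45 + 9*(√(L² + j²)*(81 + j)) = -45 + 9*√(L² + j²)*(81 + j))
t(-7, -6)*(9*(-9) + 157) = (-45 + 729*√((-7)² + (-6)²) + 9*(-6)*√((-7)² + (-6)²))*(9*(-9) + 157) = (-45 + 729*√(49 + 36) + 9*(-6)*√(49 + 36))*(-81 + 157) = (-45 + 729*√85 + 9*(-6)*√85)*76 = (-45 + 729*√85 - 54*√85)*76 = (-45 + 675*√85)*76 = -3420 + 51300*√85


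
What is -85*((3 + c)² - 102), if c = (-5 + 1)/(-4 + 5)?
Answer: 8585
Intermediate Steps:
c = -4 (c = -4/1 = -4*1 = -4)
-85*((3 + c)² - 102) = -85*((3 - 4)² - 102) = -85*((-1)² - 102) = -85*(1 - 102) = -85*(-101) = 8585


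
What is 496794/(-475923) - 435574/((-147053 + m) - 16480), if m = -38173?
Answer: 17848892373/15999420773 ≈ 1.1156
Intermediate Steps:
496794/(-475923) - 435574/((-147053 + m) - 16480) = 496794/(-475923) - 435574/((-147053 - 38173) - 16480) = 496794*(-1/475923) - 435574/(-185226 - 16480) = -165598/158641 - 435574/(-201706) = -165598/158641 - 435574*(-1/201706) = -165598/158641 + 217787/100853 = 17848892373/15999420773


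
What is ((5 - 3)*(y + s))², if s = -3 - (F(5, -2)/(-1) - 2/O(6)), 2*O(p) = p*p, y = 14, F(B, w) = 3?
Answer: 64516/81 ≈ 796.49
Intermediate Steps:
O(p) = p²/2 (O(p) = (p*p)/2 = p²/2)
s = ⅑ (s = -3 - (3/(-1) - 2/((½)*6²)) = -3 - (3*(-1) - 2/((½)*36)) = -3 - (-3 - 2/18) = -3 - (-3 - 2*1/18) = -3 - (-3 - ⅑) = -3 - 1*(-28/9) = -3 + 28/9 = ⅑ ≈ 0.11111)
((5 - 3)*(y + s))² = ((5 - 3)*(14 + ⅑))² = (2*(127/9))² = (254/9)² = 64516/81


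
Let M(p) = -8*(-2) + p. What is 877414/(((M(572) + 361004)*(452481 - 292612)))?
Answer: 438707/28903675724 ≈ 1.5178e-5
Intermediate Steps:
M(p) = 16 + p
877414/(((M(572) + 361004)*(452481 - 292612))) = 877414/((((16 + 572) + 361004)*(452481 - 292612))) = 877414/(((588 + 361004)*159869)) = 877414/((361592*159869)) = 877414/57807351448 = 877414*(1/57807351448) = 438707/28903675724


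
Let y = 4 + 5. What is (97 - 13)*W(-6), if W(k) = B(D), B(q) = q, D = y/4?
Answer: 189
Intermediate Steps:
y = 9
D = 9/4 ≈ 2.2500
W(k) = 9/4
(97 - 13)*W(-6) = (97 - 13)*(9/4) = 84*(9/4) = 189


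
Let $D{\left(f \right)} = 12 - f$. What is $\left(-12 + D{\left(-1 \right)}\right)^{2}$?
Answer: $1$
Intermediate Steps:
$\left(-12 + D{\left(-1 \right)}\right)^{2} = \left(-12 + \left(12 - -1\right)\right)^{2} = \left(-12 + \left(12 + 1\right)\right)^{2} = \left(-12 + 13\right)^{2} = 1^{2} = 1$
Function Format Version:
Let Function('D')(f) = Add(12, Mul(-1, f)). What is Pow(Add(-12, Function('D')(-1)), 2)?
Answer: 1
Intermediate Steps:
Pow(Add(-12, Function('D')(-1)), 2) = Pow(Add(-12, Add(12, Mul(-1, -1))), 2) = Pow(Add(-12, Add(12, 1)), 2) = Pow(Add(-12, 13), 2) = Pow(1, 2) = 1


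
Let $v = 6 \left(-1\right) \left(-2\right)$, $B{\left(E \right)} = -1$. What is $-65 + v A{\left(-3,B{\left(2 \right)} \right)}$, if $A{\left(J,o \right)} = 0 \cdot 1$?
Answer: $-65$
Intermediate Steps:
$A{\left(J,o \right)} = 0$
$v = 12$ ($v = \left(-6\right) \left(-2\right) = 12$)
$-65 + v A{\left(-3,B{\left(2 \right)} \right)} = -65 + 12 \cdot 0 = -65 + 0 = -65$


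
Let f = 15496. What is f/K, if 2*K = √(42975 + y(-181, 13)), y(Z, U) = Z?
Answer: 15496*√42794/21397 ≈ 149.82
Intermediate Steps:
K = √42794/2 (K = √(42975 - 181)/2 = √42794/2 ≈ 103.43)
f/K = 15496/((√42794/2)) = 15496*(√42794/21397) = 15496*√42794/21397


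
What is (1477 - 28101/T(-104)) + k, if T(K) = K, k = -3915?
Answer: -225451/104 ≈ -2167.8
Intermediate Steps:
(1477 - 28101/T(-104)) + k = (1477 - 28101/(-104)) - 3915 = (1477 - 28101*(-1/104)) - 3915 = (1477 + 28101/104) - 3915 = 181709/104 - 3915 = -225451/104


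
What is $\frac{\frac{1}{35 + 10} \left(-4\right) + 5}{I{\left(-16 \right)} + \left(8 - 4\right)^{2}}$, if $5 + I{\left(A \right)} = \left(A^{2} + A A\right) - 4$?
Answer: $\frac{221}{23355} \approx 0.0094626$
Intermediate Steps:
$I{\left(A \right)} = -9 + 2 A^{2}$ ($I{\left(A \right)} = -5 - \left(4 - A^{2} - A A\right) = -5 + \left(\left(A^{2} + A^{2}\right) - 4\right) = -5 + \left(2 A^{2} - 4\right) = -5 + \left(-4 + 2 A^{2}\right) = -9 + 2 A^{2}$)
$\frac{\frac{1}{35 + 10} \left(-4\right) + 5}{I{\left(-16 \right)} + \left(8 - 4\right)^{2}} = \frac{\frac{1}{35 + 10} \left(-4\right) + 5}{\left(-9 + 2 \left(-16\right)^{2}\right) + \left(8 - 4\right)^{2}} = \frac{\frac{1}{45} \left(-4\right) + 5}{\left(-9 + 2 \cdot 256\right) + 4^{2}} = \frac{\frac{1}{45} \left(-4\right) + 5}{\left(-9 + 512\right) + 16} = \frac{- \frac{4}{45} + 5}{503 + 16} = \frac{221}{45 \cdot 519} = \frac{221}{45} \cdot \frac{1}{519} = \frac{221}{23355}$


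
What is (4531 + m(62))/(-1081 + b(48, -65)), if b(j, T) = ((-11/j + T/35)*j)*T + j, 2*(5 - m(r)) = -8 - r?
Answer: 31997/38334 ≈ 0.83469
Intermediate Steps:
m(r) = 9 + r/2 (m(r) = 5 - (-8 - r)/2 = 5 + (4 + r/2) = 9 + r/2)
b(j, T) = j + T*j*(-11/j + T/35) (b(j, T) = ((-11/j + T*(1/35))*j)*T + j = ((-11/j + T/35)*j)*T + j = (j*(-11/j + T/35))*T + j = T*j*(-11/j + T/35) + j = j + T*j*(-11/j + T/35))
(4531 + m(62))/(-1081 + b(48, -65)) = (4531 + (9 + (½)*62))/(-1081 + (48 - 11*(-65) + (1/35)*48*(-65)²)) = (4531 + (9 + 31))/(-1081 + (48 + 715 + (1/35)*48*4225)) = (4531 + 40)/(-1081 + (48 + 715 + 40560/7)) = 4571/(-1081 + 45901/7) = 4571/(38334/7) = 4571*(7/38334) = 31997/38334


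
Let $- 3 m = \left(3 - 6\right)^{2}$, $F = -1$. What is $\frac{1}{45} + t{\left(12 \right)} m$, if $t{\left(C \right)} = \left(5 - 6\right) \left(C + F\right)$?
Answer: $\frac{1486}{45} \approx 33.022$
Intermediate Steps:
$t{\left(C \right)} = 1 - C$ ($t{\left(C \right)} = \left(5 - 6\right) \left(C - 1\right) = - (-1 + C) = 1 - C$)
$m = -3$ ($m = - \frac{\left(3 - 6\right)^{2}}{3} = - \frac{\left(-3\right)^{2}}{3} = \left(- \frac{1}{3}\right) 9 = -3$)
$\frac{1}{45} + t{\left(12 \right)} m = \frac{1}{45} + \left(1 - 12\right) \left(-3\right) = \frac{1}{45} - -33 = \frac{1}{45} + 33 = \frac{1486}{45}$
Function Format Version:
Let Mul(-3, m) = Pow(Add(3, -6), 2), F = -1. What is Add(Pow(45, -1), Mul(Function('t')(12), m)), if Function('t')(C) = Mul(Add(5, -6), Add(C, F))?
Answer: Rational(1486, 45) ≈ 33.022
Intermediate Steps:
Function('t')(C) = Add(1, Mul(-1, C)) (Function('t')(C) = Mul(Add(5, -6), Add(C, -1)) = Mul(-1, Add(-1, C)) = Add(1, Mul(-1, C)))
m = -3 (m = Mul(Rational(-1, 3), Pow(Add(3, -6), 2)) = Mul(Rational(-1, 3), Pow(-3, 2)) = Mul(Rational(-1, 3), 9) = -3)
Add(Pow(45, -1), Mul(Function('t')(12), m)) = Add(Pow(45, -1), Mul(Add(1, Mul(-1, 12)), -3)) = Add(Rational(1, 45), Mul(Add(1, -12), -3)) = Add(Rational(1, 45), Mul(-11, -3)) = Add(Rational(1, 45), 33) = Rational(1486, 45)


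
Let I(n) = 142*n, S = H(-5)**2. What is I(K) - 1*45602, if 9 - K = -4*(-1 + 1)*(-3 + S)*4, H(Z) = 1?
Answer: -44324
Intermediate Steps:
S = 1 (S = 1**2 = 1)
K = 9 (K = 9 - (-4)*((-1 + 1)*(-3 + 1))*4 = 9 - (-4)*(0*(-2))*4 = 9 - (-4)*0*4 = 9 - (-4)*0 = 9 - 1*0 = 9 + 0 = 9)
I(K) - 1*45602 = 142*9 - 1*45602 = 1278 - 45602 = -44324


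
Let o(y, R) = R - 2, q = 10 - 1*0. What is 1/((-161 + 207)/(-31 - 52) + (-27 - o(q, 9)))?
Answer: -83/2868 ≈ -0.028940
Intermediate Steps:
q = 10 (q = 10 + 0 = 10)
o(y, R) = -2 + R
1/((-161 + 207)/(-31 - 52) + (-27 - o(q, 9))) = 1/((-161 + 207)/(-31 - 52) + (-27 - (-2 + 9))) = 1/(46/(-83) + (-27 - 1*7)) = 1/(46*(-1/83) + (-27 - 7)) = 1/(-46/83 - 34) = 1/(-2868/83) = -83/2868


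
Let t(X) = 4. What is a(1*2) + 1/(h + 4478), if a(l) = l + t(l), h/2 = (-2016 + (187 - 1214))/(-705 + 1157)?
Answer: 6054136/1008985 ≈ 6.0002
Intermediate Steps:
h = -3043/226 (h = 2*((-2016 + (187 - 1214))/(-705 + 1157)) = 2*((-2016 - 1027)/452) = 2*(-3043*1/452) = 2*(-3043/452) = -3043/226 ≈ -13.465)
a(l) = 4 + l (a(l) = l + 4 = 4 + l)
a(1*2) + 1/(h + 4478) = (4 + 1*2) + 1/(-3043/226 + 4478) = (4 + 2) + 1/(1008985/226) = 6 + 226/1008985 = 6054136/1008985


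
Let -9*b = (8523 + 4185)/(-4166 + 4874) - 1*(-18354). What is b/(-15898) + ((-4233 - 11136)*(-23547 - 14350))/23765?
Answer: 1638960461247353/66873426690 ≈ 24508.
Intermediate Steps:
b = -361315/177 (b = -((8523 + 4185)/(-4166 + 4874) - 1*(-18354))/9 = -(12708/708 + 18354)/9 = -(12708*(1/708) + 18354)/9 = -(1059/59 + 18354)/9 = -⅑*1083945/59 = -361315/177 ≈ -2041.3)
b/(-15898) + ((-4233 - 11136)*(-23547 - 14350))/23765 = -361315/177/(-15898) + ((-4233 - 11136)*(-23547 - 14350))/23765 = -361315/177*(-1/15898) - 15369*(-37897)*(1/23765) = 361315/2813946 + 582438993*(1/23765) = 361315/2813946 + 582438993/23765 = 1638960461247353/66873426690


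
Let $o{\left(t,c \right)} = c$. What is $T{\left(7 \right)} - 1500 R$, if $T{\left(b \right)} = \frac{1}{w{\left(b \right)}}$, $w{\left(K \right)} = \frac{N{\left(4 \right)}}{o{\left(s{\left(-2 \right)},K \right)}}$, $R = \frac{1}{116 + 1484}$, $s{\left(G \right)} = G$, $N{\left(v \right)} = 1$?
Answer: $\frac{97}{16} \approx 6.0625$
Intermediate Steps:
$R = \frac{1}{1600} \approx 0.000625$
$w{\left(K \right)} = \frac{1}{K}$ ($w{\left(K \right)} = 1 \frac{1}{K} = \frac{1}{K}$)
$T{\left(b \right)} = b$ ($T{\left(b \right)} = \frac{1}{\frac{1}{b}} = b$)
$T{\left(7 \right)} - 1500 R = 7 - \frac{15}{16} = \frac{97}{16}$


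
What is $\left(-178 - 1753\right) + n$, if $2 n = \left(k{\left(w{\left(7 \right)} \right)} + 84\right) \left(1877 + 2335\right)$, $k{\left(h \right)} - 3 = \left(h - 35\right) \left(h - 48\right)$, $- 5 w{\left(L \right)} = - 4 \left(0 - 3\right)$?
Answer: $\frac{103775419}{25} \approx 4.151 \cdot 10^{6}$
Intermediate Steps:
$w{\left(L \right)} = - \frac{12}{5}$ ($w{\left(L \right)} = - \frac{\left(-4\right) \left(0 - 3\right)}{5} = - \frac{\left(-4\right) \left(-3\right)}{5} = \left(- \frac{1}{5}\right) 12 = - \frac{12}{5}$)
$k{\left(h \right)} = 3 + \left(-48 + h\right) \left(-35 + h\right)$ ($k{\left(h \right)} = 3 + \left(h - 35\right) \left(h - 48\right) = 3 + \left(-35 + h\right) \left(-48 + h\right) = 3 + \left(-48 + h\right) \left(-35 + h\right)$)
$n = \frac{103823694}{25}$ ($n = \frac{\left(\left(1683 + \left(- \frac{12}{5}\right)^{2} - - \frac{996}{5}\right) + 84\right) \left(1877 + 2335\right)}{2} = \frac{\left(\left(1683 + \frac{144}{25} + \frac{996}{5}\right) + 84\right) 4212}{2} = \frac{\left(\frac{47199}{25} + 84\right) 4212}{2} = \frac{\frac{49299}{25} \cdot 4212}{2} = \frac{1}{2} \cdot \frac{207647388}{25} = \frac{103823694}{25} \approx 4.1529 \cdot 10^{6}$)
$\left(-178 - 1753\right) + n = \left(-178 - 1753\right) + \frac{103823694}{25} = -1931 + \frac{103823694}{25} = \frac{103775419}{25}$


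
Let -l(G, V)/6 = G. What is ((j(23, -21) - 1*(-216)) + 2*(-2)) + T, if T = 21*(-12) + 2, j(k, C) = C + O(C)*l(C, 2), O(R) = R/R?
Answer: 67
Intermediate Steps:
l(G, V) = -6*G
O(R) = 1
j(k, C) = -5*C (j(k, C) = C + 1*(-6*C) = C - 6*C = -5*C)
T = -250 (T = -252 + 2 = -250)
((j(23, -21) - 1*(-216)) + 2*(-2)) + T = ((-5*(-21) - 1*(-216)) + 2*(-2)) - 250 = ((105 + 216) - 4) - 250 = (321 - 4) - 250 = 317 - 250 = 67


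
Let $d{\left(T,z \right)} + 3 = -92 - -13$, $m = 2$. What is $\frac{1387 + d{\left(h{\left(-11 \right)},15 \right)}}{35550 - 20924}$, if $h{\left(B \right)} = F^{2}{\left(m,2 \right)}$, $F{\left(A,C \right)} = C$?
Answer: $\frac{1305}{14626} \approx 0.089225$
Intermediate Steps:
$h{\left(B \right)} = 4$ ($h{\left(B \right)} = 2^{2} = 4$)
$d{\left(T,z \right)} = -82$ ($d{\left(T,z \right)} = -3 - 79 = -82$)
$\frac{1387 + d{\left(h{\left(-11 \right)},15 \right)}}{35550 - 20924} = \frac{1387 - 82}{35550 - 20924} = \frac{1305}{14626}$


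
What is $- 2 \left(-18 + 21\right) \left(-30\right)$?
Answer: $180$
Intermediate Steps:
$- 2 \left(-18 + 21\right) \left(-30\right) = \left(-2\right) 3 \left(-30\right) = \left(-6\right) \left(-30\right) = 180$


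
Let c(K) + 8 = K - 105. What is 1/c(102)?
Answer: -1/11 ≈ -0.090909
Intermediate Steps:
c(K) = -113 + K (c(K) = -8 + (K - 105) = -8 + (-105 + K) = -113 + K)
1/c(102) = 1/(-113 + 102) = 1/(-11) = -1/11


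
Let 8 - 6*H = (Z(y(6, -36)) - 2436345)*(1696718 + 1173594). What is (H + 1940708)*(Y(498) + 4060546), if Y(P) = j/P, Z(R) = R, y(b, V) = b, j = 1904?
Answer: 3535263116245503458872/747 ≈ 4.7326e+18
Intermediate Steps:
Y(P) = 1904/P
H = 3496526533888/3 (H = 4/3 - (6 - 2436345)*(1696718 + 1173594)/6 = 4/3 - (-812113)*2870312/2 = 4/3 - 1/6*(-6993053067768) = 4/3 + 1165508844628 = 3496526533888/3 ≈ 1.1655e+12)
(H + 1940708)*(Y(498) + 4060546) = (3496526533888/3 + 1940708)*(1904/498 + 4060546) = 3496532356012*(1904*(1/498) + 4060546)/3 = 3496532356012*(952/249 + 4060546)/3 = (3496532356012/3)*(1011076906/249) = 3535263116245503458872/747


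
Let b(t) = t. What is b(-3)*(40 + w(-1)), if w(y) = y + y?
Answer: -114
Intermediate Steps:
w(y) = 2*y
b(-3)*(40 + w(-1)) = -3*(40 + 2*(-1)) = -3*(40 - 2) = -3*38 = -114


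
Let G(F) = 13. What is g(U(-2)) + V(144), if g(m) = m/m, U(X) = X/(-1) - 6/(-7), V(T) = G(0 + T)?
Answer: 14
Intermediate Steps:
V(T) = 13
U(X) = 6/7 - X (U(X) = X*(-1) - 6*(-1/7) = -X + 6/7 = 6/7 - X)
g(m) = 1
g(U(-2)) + V(144) = 1 + 13 = 14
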